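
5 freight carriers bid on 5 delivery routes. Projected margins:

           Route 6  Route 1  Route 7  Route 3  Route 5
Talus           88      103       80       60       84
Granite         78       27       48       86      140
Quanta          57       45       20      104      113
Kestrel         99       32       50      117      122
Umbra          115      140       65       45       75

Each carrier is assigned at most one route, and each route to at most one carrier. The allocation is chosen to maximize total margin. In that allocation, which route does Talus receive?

This is a one-to-one assignment (maximum-weight bipartite matching).
Optimal: Talus→Route 7 ($80k), Granite→Route 5 ($140k), Quanta→Route 3 ($104k), Kestrel→Route 6 ($99k), Umbra→Route 1 ($140k) — total 80+140+104+99+140 = $563k.
Row-greedy (each carrier in turn takes its best remaining route) gives $511k, worse by 52.
Swapping Granite↔Kestrel (Granite→Route 6 $78k, Kestrel→Route 5 $122k) loses 39.
Talus's own top route is Route 1 ($103k), but forcing Talus→Route 1 and reassigning the rest optimally gives only $512k — worse by 51.

Talus receives Route 7.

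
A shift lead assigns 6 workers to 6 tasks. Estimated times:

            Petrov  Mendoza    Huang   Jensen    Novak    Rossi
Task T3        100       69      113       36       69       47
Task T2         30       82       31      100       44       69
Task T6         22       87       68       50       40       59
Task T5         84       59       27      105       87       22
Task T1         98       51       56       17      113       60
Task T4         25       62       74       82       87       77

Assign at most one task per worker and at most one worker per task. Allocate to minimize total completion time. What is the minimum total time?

Min total: 204 min

Optimal: Petrov→Task T4 (25 min), Mendoza→Task T3 (69 min), Huang→Task T2 (31 min), Jensen→Task T1 (17 min), Novak→Task T6 (40 min), Rossi→Task T5 (22 min) — total 25+69+31+17+40+22 = 204 min.
Row-greedy (each worker in turn takes its cheapest remaining task) gives 257 min, worse by 53.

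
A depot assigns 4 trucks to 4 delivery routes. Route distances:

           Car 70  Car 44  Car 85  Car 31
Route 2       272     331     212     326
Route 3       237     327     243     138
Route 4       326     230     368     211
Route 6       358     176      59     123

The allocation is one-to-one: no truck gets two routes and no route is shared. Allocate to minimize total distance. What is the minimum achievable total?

Optimal: Car 70→Route 2 (272 km), Car 44→Route 4 (230 km), Car 85→Route 6 (59 km), Car 31→Route 3 (138 km) — total 272+230+59+138 = 699 km.
Next-best assignment: Car 70→Route 3, Car 44→Route 4, Car 85→Route 2, Car 31→Route 6 = 802 km.
No other one-to-one assignment undercuts 699 km.

Min total: 699 km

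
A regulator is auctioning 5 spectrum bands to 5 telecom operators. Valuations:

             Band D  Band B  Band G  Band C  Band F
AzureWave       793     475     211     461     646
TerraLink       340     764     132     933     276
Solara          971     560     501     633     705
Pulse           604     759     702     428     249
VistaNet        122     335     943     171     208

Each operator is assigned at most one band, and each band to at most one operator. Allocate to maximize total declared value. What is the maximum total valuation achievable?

Max total: $4252M

Optimal: AzureWave→Band F ($646M), TerraLink→Band C ($933M), Solara→Band D ($971M), Pulse→Band B ($759M), VistaNet→Band G ($943M) — total 646+933+971+759+943 = $4252M.
Column-greedy (each band in turn goes to its best remaining operator) gives $3388M, worse by 864.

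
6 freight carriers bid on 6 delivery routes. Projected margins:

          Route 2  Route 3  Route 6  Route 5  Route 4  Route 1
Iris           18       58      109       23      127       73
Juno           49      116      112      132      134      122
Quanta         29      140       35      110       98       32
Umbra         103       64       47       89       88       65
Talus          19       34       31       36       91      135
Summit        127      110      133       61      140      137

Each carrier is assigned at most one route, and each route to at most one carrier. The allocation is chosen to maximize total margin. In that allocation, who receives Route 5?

Juno receives Route 5.

Optimal: Iris→Route 4 ($127k), Juno→Route 5 ($132k), Quanta→Route 3 ($140k), Umbra→Route 2 ($103k), Talus→Route 1 ($135k), Summit→Route 6 ($133k) — total 127+132+140+103+135+133 = $770k.
Column-greedy (each route in turn goes to its best remaining carrier) gives $730k, worse by 40.
Juno's own top route is Route 4 ($134k), but forcing Juno→Route 4 and reassigning the rest optimally gives only $734k — worse by 36.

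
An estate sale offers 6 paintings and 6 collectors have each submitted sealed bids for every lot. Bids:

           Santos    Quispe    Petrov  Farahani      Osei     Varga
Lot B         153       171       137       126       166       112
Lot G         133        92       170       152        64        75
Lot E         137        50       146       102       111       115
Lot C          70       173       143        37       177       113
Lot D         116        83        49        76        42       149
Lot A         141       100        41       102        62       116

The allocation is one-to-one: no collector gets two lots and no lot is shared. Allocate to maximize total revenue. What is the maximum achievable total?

This is the linear assignment problem.
Optimal: Santos→Lot A ($141), Quispe→Lot B ($171), Petrov→Lot E ($146), Farahani→Lot G ($152), Osei→Lot C ($177), Varga→Lot D ($149) — total 141+171+146+152+177+149 = $936.
Checked against all permutations: $936 is optimal.

Max total: $936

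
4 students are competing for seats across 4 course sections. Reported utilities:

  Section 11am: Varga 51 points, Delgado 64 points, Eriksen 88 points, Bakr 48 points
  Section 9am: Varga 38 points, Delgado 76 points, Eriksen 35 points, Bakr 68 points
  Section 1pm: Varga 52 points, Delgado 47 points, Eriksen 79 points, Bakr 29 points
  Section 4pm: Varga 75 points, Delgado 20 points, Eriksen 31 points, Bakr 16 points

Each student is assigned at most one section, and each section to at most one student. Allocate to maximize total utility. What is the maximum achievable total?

Max total: 286 points

Optimal: Varga→Section 4pm (75 points), Delgado→Section 11am (64 points), Eriksen→Section 1pm (79 points), Bakr→Section 9am (68 points) — total 75+64+79+68 = 286 points.
Max-entry greedy (repeatedly take the single best remaining cell) gives 268 points, worse by 18.
Next-best assignment: Varga→Section 4pm, Delgado→Section 9am, Eriksen→Section 1pm, Bakr→Section 11am = 278 points.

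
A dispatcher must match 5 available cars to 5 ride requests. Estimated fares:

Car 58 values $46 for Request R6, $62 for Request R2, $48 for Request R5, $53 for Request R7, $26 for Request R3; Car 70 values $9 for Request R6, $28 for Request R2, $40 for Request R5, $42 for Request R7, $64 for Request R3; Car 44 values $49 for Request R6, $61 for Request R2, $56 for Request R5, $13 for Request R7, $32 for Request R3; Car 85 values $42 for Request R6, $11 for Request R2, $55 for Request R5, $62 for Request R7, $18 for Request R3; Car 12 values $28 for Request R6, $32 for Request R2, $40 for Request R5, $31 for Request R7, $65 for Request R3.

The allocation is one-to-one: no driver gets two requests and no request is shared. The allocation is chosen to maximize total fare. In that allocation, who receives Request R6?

Car 44 receives Request R6.

This is the linear assignment problem.
Optimal: Car 58→Request R2 ($62), Car 70→Request R5 ($40), Car 44→Request R6 ($49), Car 85→Request R7 ($62), Car 12→Request R3 ($65) — total 62+40+49+62+65 = $278.
Column-greedy (each request in turn goes to its best remaining driver) gives $273, worse by 5.
Next-best assignment: Car 58→Request R2, Car 70→Request R3, Car 44→Request R6, Car 85→Request R7, Car 12→Request R5 = $277.
Every other assignment is strictly worse.
Car 44's own top request is Request R2 ($61), but forcing Car 44→Request R2 and reassigning the rest optimally gives only $274 — worse by 4.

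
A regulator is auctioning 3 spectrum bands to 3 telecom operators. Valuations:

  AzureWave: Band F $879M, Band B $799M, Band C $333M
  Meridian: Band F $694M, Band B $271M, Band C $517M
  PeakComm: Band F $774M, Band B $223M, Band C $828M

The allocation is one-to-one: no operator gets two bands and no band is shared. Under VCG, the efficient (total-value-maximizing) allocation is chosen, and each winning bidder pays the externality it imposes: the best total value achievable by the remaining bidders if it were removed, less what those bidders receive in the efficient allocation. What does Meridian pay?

Efficient allocation: AzureWave→Band B ($799M), Meridian→Band F ($694M), PeakComm→Band C ($828M); total welfare W = $2321M.
Meridian receives Band F at value $694M, so the others get W − 694 = $1627M.
Without Meridian: best allocation of the remaining 2 bidders over all 3 bands is AzureWave→Band F ($879M), PeakComm→Band C ($828M), total $1707M.
VCG payment = (others' best without Meridian) − (others' welfare with Meridian) = 1707 − 1627 = $80M.

Meridian pays $80M.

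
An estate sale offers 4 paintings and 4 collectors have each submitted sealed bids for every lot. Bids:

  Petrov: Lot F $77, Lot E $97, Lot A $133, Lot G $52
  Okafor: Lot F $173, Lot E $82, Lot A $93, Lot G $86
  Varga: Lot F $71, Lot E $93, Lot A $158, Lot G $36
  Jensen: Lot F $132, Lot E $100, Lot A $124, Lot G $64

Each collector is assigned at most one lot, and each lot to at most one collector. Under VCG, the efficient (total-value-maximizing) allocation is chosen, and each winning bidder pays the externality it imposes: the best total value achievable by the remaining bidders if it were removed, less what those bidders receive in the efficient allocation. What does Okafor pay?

Okafor pays $68.

Efficient allocation: Petrov→Lot E ($97), Okafor→Lot F ($173), Varga→Lot A ($158), Jensen→Lot G ($64); total welfare W = $492.
Okafor receives Lot F at value $173, so the others get W − 173 = $319.
Without Okafor: best allocation of the remaining 3 bidders over all 4 lots is Petrov→Lot E ($97), Varga→Lot A ($158), Jensen→Lot F ($132), total $387.
VCG payment = (others' best without Okafor) − (others' welfare with Okafor) = 387 − 319 = $68.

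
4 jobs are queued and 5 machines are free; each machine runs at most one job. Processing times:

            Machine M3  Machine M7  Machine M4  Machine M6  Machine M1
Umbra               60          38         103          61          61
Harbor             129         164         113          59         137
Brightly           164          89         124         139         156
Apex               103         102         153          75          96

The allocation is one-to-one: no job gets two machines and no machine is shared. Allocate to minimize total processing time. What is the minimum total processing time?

Minimum total: 304 min

Optimal: Umbra→Machine M3 (60 min), Harbor→Machine M6 (59 min), Brightly→Machine M7 (89 min), Apex→Machine M1 (96 min) — total 60+59+89+96 = 304 min.
Column-greedy (each machine in turn goes to its cheapest remaining job) gives 337 min, worse by 33.
Next-best assignment: Umbra→Machine M1, Harbor→Machine M6, Brightly→Machine M7, Apex→Machine M3 = 312 min.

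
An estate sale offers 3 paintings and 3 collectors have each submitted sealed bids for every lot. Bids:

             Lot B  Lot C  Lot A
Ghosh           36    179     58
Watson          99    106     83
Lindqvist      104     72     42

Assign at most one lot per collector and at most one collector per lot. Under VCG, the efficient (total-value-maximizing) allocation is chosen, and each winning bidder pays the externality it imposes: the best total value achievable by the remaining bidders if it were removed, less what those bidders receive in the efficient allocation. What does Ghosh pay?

Efficient allocation: Ghosh→Lot C ($179), Watson→Lot A ($83), Lindqvist→Lot B ($104); total welfare W = $366.
Ghosh receives Lot C at value $179, so the others get W − 179 = $187.
Without Ghosh: best allocation of the remaining 2 bidders over all 3 lots is Watson→Lot C ($106), Lindqvist→Lot B ($104), total $210.
VCG payment = (others' best without Ghosh) − (others' welfare with Ghosh) = 210 − 187 = $23.

Ghosh pays $23.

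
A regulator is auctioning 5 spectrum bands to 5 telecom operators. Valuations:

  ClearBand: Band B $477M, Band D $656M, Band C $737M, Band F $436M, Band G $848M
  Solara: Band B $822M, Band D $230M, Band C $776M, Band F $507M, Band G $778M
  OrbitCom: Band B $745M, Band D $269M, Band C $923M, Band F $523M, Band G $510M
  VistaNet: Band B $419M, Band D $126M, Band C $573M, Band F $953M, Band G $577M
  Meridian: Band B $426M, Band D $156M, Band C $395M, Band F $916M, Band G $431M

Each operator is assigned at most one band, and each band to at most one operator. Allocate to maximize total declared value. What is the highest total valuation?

Maximum total: $3894M

This is the linear assignment problem.
Optimal: ClearBand→Band D ($656M), Solara→Band B ($822M), OrbitCom→Band C ($923M), VistaNet→Band G ($577M), Meridian→Band F ($916M) — total 656+822+923+577+916 = $3894M.
Row-greedy (each operator in turn takes its best remaining band) gives $3702M, worse by 192.
Next-best assignment: ClearBand→Band D, Solara→Band B, OrbitCom→Band C, VistaNet→Band F, Meridian→Band G = $3785M.
Swapping Meridian↔OrbitCom (Meridian→Band C $395M, OrbitCom→Band F $523M) loses 921.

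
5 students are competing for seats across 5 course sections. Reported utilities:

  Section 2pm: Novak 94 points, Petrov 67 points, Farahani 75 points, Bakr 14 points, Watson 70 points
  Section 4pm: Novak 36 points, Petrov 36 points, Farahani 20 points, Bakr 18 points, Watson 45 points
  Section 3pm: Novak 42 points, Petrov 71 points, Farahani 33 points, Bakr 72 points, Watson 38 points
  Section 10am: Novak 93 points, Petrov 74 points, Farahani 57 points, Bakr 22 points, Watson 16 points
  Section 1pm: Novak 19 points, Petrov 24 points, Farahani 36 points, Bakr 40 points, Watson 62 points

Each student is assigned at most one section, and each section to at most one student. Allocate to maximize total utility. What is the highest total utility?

Optimal: Novak→Section 10am (93 points), Petrov→Section 4pm (36 points), Farahani→Section 2pm (75 points), Bakr→Section 3pm (72 points), Watson→Section 1pm (62 points) — total 93+36+75+72+62 = 338 points.

Max total: 338 points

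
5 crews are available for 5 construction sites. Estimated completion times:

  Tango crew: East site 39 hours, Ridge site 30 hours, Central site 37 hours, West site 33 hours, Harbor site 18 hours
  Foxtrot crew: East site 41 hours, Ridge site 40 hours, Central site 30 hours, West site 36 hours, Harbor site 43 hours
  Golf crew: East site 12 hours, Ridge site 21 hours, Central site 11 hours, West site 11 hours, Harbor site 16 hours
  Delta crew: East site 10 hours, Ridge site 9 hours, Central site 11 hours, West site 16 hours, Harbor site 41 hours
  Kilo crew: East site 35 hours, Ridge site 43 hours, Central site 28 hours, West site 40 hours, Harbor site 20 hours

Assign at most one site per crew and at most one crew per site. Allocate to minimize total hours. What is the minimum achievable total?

Optimal: Tango crew→Ridge site (30 hours), Foxtrot crew→Central site (30 hours), Golf crew→West site (11 hours), Delta crew→East site (10 hours), Kilo crew→Harbor site (20 hours) — total 30+30+11+10+20 = 101 hours.
Min-entry greedy (repeatedly take the single cheapest remaining cell) gives 109 hours, worse by 8.
Next-best assignment: Tango crew→Harbor site, Foxtrot crew→Central site, Golf crew→West site, Delta crew→Ridge site, Kilo crew→East site = 103 hours.
Swapping Kilo crew↔Golf crew (Kilo crew→West site 40 hours, Golf crew→Harbor site 16 hours) adds 25.
Every other assignment is strictly worse.

Min total: 101 hours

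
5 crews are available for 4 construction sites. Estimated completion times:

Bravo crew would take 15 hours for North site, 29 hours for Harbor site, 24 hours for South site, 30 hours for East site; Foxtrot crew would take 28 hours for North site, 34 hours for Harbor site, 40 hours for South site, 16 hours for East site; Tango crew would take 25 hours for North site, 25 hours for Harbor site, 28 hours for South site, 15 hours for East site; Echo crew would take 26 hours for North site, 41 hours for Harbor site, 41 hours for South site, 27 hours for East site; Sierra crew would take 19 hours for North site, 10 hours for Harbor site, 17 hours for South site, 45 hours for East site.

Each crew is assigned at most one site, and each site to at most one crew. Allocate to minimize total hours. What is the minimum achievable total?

Min total: 69 hours

Optimal: Bravo crew→North site (15 hours), Sierra crew→Harbor site (10 hours), Tango crew→South site (28 hours), Foxtrot crew→East site (16 hours) — total 15+10+28+16 = 69 hours.
Min-entry greedy (repeatedly take the single cheapest remaining cell) gives 80 hours, worse by 11.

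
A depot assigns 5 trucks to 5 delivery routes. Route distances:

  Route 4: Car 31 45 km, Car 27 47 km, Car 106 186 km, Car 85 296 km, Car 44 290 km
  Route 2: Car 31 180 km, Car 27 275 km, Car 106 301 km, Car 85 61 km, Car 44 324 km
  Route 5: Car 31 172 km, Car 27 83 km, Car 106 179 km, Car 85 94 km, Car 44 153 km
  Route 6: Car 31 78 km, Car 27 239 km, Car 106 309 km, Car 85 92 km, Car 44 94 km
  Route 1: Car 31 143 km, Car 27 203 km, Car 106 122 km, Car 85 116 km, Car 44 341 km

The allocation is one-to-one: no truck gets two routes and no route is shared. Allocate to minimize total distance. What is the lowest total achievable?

Min total: 405 km

Optimal: Car 31→Route 4 (45 km), Car 27→Route 5 (83 km), Car 106→Route 1 (122 km), Car 85→Route 2 (61 km), Car 44→Route 6 (94 km) — total 45+83+122+61+94 = 405 km.
Next-best assignment: Car 31→Route 6, Car 27→Route 4, Car 106→Route 1, Car 85→Route 2, Car 44→Route 5 = 461 km.
Swapping Car 44↔Car 106 (Car 44→Route 1 341 km, Car 106→Route 6 309 km) adds 434.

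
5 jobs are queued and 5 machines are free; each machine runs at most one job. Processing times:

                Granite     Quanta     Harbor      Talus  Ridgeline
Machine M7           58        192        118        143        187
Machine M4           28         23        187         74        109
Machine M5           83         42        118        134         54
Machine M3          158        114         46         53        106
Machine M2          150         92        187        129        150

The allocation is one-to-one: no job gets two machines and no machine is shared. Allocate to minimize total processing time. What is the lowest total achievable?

This is a one-to-one assignment (minimum-cost bipartite matching).
Optimal: Granite→Machine M7 (58 min), Quanta→Machine M4 (23 min), Harbor→Machine M3 (46 min), Talus→Machine M2 (129 min), Ridgeline→Machine M5 (54 min) — total 58+23+46+129+54 = 310 min.
Every other assignment is strictly worse.

Min total: 310 min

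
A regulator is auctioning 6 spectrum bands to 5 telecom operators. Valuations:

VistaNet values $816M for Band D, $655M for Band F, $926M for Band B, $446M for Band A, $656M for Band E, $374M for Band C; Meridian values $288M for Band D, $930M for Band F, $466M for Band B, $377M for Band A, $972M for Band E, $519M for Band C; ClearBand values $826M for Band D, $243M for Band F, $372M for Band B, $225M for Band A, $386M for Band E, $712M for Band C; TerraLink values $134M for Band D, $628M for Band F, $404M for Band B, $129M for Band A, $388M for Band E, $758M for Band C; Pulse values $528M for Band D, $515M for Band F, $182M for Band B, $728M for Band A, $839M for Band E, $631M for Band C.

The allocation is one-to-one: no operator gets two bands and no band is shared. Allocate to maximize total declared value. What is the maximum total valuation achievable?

Treat this as an assignment problem: match each operator to one band.
Optimal: VistaNet→Band B ($926M), Meridian→Band F ($930M), ClearBand→Band D ($826M), TerraLink→Band C ($758M), Pulse→Band E ($839M) — total 926+930+826+758+839 = $4279M.
Next-best assignment: VistaNet→Band B, Meridian→Band E, ClearBand→Band D, TerraLink→Band C, Pulse→Band A = $4210M.
Swapping ClearBand↔Pulse (ClearBand→Band E $386M, Pulse→Band D $528M) loses 751.
Every other assignment is strictly worse.

Maximum total: $4279M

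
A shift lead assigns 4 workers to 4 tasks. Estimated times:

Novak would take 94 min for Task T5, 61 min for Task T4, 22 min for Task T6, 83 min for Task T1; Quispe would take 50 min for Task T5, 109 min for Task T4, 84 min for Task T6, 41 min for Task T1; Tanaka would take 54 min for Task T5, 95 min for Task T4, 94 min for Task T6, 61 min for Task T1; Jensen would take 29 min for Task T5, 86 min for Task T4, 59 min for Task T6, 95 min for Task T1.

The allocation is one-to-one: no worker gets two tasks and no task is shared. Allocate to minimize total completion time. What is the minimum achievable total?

Optimal: Novak→Task T6 (22 min), Quispe→Task T1 (41 min), Tanaka→Task T4 (95 min), Jensen→Task T5 (29 min) — total 22+41+95+29 = 187 min.
Column-greedy (each task in turn goes to its cheapest remaining worker) gives 235 min, worse by 48.
Next-best assignment: Novak→Task T6, Quispe→Task T1, Tanaka→Task T5, Jensen→Task T4 = 203 min.
Swapping Novak↔Tanaka (Novak→Task T4 61 min, Tanaka→Task T6 94 min) adds 38.
No other one-to-one assignment undercuts 187 min.

Min total: 187 min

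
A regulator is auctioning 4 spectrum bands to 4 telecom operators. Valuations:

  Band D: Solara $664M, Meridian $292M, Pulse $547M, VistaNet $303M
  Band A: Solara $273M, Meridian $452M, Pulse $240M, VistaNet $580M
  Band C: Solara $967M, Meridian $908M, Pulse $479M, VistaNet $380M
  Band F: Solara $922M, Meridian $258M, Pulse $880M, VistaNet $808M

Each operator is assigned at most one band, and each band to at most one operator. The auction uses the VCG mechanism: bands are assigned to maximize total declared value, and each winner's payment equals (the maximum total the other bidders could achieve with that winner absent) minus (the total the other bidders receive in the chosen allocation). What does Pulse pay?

Efficient allocation: Solara→Band D ($664M), Meridian→Band C ($908M), Pulse→Band F ($880M), VistaNet→Band A ($580M); total welfare W = $3032M.
Pulse receives Band F at value $880M, so the others get W − 880 = $2152M.
Without Pulse: best allocation of the remaining 3 bidders over all 4 bands is Solara→Band F ($922M), Meridian→Band C ($908M), VistaNet→Band A ($580M), total $2410M.
VCG payment = (others' best without Pulse) − (others' welfare with Pulse) = 2410 − 2152 = $258M.

Pulse pays $258M.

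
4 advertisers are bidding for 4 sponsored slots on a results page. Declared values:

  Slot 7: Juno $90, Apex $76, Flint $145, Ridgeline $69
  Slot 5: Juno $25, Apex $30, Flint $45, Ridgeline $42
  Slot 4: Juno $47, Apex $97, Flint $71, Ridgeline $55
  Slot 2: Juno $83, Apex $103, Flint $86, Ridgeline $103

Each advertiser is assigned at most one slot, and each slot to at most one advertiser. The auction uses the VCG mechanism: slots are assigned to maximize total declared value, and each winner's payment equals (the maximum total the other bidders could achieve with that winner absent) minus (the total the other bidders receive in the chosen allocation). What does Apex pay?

Apex pays $22.

Efficient allocation: Juno→Slot 5 ($25), Apex→Slot 4 ($97), Flint→Slot 7 ($145), Ridgeline→Slot 2 ($103); total welfare W = $370.
Apex receives Slot 4 at value $97, so the others get W − 97 = $273.
Without Apex: best allocation of the remaining 3 bidders over all 4 slots is Juno→Slot 4 ($47), Flint→Slot 7 ($145), Ridgeline→Slot 2 ($103), total $295.
VCG payment = (others' best without Apex) − (others' welfare with Apex) = 295 − 273 = $22.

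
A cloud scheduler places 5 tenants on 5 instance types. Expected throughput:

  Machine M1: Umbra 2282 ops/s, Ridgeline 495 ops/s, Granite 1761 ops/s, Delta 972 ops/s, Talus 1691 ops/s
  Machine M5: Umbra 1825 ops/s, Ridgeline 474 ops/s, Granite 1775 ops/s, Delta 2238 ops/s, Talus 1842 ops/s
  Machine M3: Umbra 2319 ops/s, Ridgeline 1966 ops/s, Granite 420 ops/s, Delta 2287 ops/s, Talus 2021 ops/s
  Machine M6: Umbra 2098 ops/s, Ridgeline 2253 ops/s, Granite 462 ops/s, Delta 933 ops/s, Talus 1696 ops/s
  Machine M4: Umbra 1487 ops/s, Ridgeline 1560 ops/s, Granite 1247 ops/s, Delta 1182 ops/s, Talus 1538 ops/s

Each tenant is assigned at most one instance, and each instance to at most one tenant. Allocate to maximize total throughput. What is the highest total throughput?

Maximum total: 10135 ops/s

Optimal: Umbra→Machine M1 (2282 ops/s), Ridgeline→Machine M6 (2253 ops/s), Granite→Machine M5 (1775 ops/s), Delta→Machine M3 (2287 ops/s), Talus→Machine M4 (1538 ops/s) — total 2282+2253+1775+2287+1538 = 10135 ops/s.
Next-best assignment: Umbra→Machine M3, Ridgeline→Machine M6, Granite→Machine M1, Delta→Machine M5, Talus→Machine M4 = 10109 ops/s.
Swapping Umbra↔Granite (Umbra→Machine M5 1825 ops/s, Granite→Machine M1 1761 ops/s) loses 471.
No other one-to-one assignment exceeds 10135 ops/s.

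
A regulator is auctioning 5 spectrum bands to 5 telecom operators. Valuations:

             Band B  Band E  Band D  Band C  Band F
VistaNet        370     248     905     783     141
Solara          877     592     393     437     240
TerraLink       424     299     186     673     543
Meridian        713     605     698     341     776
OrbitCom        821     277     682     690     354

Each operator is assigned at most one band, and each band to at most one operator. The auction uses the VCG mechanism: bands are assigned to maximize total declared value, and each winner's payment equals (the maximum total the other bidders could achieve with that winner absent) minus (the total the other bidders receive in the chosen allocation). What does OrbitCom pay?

Efficient allocation: VistaNet→Band D ($905M), Solara→Band E ($592M), TerraLink→Band C ($673M), Meridian→Band F ($776M), OrbitCom→Band B ($821M); total welfare W = $3767M.
OrbitCom receives Band B at value $821M, so the others get W − 821 = $2946M.
Without OrbitCom: best allocation of the remaining 4 bidders over all 5 bands is VistaNet→Band D ($905M), Solara→Band B ($877M), TerraLink→Band C ($673M), Meridian→Band F ($776M), total $3231M.
VCG payment = (others' best without OrbitCom) − (others' welfare with OrbitCom) = 3231 − 2946 = $285M.

OrbitCom pays $285M.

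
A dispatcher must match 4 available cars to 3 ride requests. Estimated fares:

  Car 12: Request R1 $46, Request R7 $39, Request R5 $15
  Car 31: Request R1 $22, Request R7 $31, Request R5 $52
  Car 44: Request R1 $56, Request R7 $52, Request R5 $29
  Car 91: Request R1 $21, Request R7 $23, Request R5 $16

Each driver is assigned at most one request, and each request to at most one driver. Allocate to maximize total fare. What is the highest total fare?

Max total: $150

Optimal: Car 12→Request R1 ($46), Car 44→Request R7 ($52), Car 31→Request R5 ($52) — total 46+52+52 = $150.
Max-entry greedy (repeatedly take the single best remaining cell) gives $147, worse by 3.
Every other assignment is strictly worse.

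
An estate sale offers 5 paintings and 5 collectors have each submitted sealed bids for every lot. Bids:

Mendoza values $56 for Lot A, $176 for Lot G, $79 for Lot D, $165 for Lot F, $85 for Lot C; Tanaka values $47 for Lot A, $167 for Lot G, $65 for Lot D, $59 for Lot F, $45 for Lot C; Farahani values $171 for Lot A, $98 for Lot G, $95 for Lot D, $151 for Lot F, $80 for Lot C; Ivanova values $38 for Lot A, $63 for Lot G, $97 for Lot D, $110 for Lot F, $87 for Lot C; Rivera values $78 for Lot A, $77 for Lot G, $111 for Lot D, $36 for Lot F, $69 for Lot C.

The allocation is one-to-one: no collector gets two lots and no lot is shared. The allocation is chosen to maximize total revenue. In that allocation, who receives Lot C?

Optimal: Mendoza→Lot F ($165), Tanaka→Lot G ($167), Farahani→Lot A ($171), Ivanova→Lot C ($87), Rivera→Lot D ($111) — total 165+167+171+87+111 = $701.
Next-best assignment: Mendoza→Lot F, Tanaka→Lot G, Farahani→Lot A, Ivanova→Lot D, Rivera→Lot C = $669.
Ivanova's own top lot is Lot F ($110), but forcing Ivanova→Lot F and reassigning the rest optimally gives only $644 — worse by 57.

Ivanova receives Lot C.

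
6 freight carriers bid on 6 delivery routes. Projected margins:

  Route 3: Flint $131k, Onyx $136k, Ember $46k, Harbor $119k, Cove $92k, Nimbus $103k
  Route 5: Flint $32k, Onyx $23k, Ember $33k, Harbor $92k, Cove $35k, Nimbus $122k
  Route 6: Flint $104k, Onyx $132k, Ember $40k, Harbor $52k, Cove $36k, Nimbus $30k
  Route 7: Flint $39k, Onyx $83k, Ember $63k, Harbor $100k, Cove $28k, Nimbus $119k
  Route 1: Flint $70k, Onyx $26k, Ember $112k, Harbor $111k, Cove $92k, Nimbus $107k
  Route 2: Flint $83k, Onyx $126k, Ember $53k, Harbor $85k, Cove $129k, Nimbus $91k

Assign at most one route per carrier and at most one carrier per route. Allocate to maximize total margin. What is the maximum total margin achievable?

Maximum total: $726k

Optimal: Flint→Route 3 ($131k), Onyx→Route 6 ($132k), Ember→Route 1 ($112k), Harbor→Route 7 ($100k), Cove→Route 2 ($129k), Nimbus→Route 5 ($122k) — total 131+132+112+100+129+122 = $726k.
Max-entry greedy (repeatedly take the single best remaining cell) gives $703k, worse by 23.
Next-best assignment: Flint→Route 3, Onyx→Route 6, Ember→Route 1, Harbor→Route 5, Cove→Route 2, Nimbus→Route 7 = $715k.
Every other assignment is strictly worse.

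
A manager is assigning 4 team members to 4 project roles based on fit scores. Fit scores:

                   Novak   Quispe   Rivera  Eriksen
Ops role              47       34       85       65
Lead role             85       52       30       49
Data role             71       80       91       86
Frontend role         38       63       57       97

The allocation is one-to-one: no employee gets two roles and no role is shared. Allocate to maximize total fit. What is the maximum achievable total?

Optimal: Novak→Lead role (85 pts), Quispe→Data role (80 pts), Rivera→Ops role (85 pts), Eriksen→Frontend role (97 pts) — total 85+80+85+97 = 347 pts.
Next-best assignment: Novak→Lead role, Quispe→Frontend role, Rivera→Ops role, Eriksen→Data role = 319 pts.
Swapping Rivera↔Novak (Rivera→Lead role 30 pts, Novak→Ops role 47 pts) loses 93.

Max total: 347 pts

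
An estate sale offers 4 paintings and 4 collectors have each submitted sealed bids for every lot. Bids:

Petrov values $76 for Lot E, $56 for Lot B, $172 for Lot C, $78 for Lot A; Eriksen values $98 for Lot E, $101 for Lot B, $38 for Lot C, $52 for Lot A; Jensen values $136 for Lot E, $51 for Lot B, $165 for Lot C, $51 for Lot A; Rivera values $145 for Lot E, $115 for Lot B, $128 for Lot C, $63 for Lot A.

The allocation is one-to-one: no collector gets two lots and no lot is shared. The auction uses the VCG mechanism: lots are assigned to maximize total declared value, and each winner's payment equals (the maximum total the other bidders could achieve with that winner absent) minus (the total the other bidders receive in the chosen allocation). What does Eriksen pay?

Eriksen pays $35.

Efficient allocation: Petrov→Lot A ($78), Eriksen→Lot B ($101), Jensen→Lot C ($165), Rivera→Lot E ($145); total welfare W = $489.
Eriksen receives Lot B at value $101, so the others get W − 101 = $388.
Without Eriksen: best allocation of the remaining 3 bidders over all 4 lots is Petrov→Lot C ($172), Jensen→Lot E ($136), Rivera→Lot B ($115), total $423.
VCG payment = (others' best without Eriksen) − (others' welfare with Eriksen) = 423 − 388 = $35.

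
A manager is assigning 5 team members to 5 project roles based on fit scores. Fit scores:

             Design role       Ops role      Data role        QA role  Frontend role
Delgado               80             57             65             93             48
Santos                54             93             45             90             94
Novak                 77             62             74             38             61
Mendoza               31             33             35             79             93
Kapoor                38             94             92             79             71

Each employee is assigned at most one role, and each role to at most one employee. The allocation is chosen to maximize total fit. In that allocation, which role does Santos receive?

This is a one-to-one assignment (maximum-weight bipartite matching).
Optimal: Delgado→QA role (93 pts), Santos→Ops role (93 pts), Novak→Design role (77 pts), Mendoza→Frontend role (93 pts), Kapoor→Data role (92 pts) — total 93+93+77+93+92 = 448 pts.
Column-greedy (each role in turn goes to its best remaining employee) gives 431 pts, worse by 17.
Swapping Novak↔Santos (Novak→Ops role 62 pts, Santos→Design role 54 pts) loses 54.
Santos's own top role is Frontend role (94 pts), but forcing Santos→Frontend role and reassigning the rest optimally gives only 421 pts — worse by 27.

Santos receives Ops role.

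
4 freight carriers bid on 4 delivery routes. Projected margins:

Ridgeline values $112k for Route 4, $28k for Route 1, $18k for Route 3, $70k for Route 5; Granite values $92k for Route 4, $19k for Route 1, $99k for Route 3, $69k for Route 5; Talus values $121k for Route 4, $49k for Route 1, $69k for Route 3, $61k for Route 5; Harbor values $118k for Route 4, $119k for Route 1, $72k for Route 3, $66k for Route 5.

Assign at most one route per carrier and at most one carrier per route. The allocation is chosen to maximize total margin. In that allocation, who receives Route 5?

Optimal: Ridgeline→Route 5 ($70k), Granite→Route 3 ($99k), Talus→Route 4 ($121k), Harbor→Route 1 ($119k) — total 70+99+121+119 = $409k.
Row-greedy (each carrier in turn takes its best remaining route) gives $391k, worse by 18.
Ridgeline's own top route is Route 4 ($112k), but forcing Ridgeline→Route 4 and reassigning the rest optimally gives only $391k — worse by 18.

Ridgeline receives Route 5.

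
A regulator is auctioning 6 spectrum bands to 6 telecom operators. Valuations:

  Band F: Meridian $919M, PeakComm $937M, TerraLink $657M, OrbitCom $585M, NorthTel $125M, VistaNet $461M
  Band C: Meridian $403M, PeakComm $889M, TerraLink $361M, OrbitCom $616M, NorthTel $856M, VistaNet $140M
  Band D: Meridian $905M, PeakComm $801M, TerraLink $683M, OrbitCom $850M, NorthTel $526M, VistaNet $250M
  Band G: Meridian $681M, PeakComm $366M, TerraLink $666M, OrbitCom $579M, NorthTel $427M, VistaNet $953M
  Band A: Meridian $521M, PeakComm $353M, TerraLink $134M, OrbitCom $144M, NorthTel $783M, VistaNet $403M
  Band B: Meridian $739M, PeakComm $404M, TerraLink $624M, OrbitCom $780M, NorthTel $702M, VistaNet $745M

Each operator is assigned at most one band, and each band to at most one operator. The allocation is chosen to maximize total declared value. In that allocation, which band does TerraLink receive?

TerraLink receives Band B.

This is a one-to-one assignment (maximum-weight bipartite matching).
Optimal: Meridian→Band F ($919M), PeakComm→Band C ($889M), TerraLink→Band B ($624M), OrbitCom→Band D ($850M), NorthTel→Band A ($783M), VistaNet→Band G ($953M) — total 919+889+624+850+783+953 = $5018M.
Next-best assignment: Meridian→Band F, PeakComm→Band C, TerraLink→Band D, OrbitCom→Band B, NorthTel→Band A, VistaNet→Band G = $5007M.
TerraLink's own top band is Band D ($683M), but forcing TerraLink→Band D and reassigning the rest optimally gives only $5007M — worse by 11.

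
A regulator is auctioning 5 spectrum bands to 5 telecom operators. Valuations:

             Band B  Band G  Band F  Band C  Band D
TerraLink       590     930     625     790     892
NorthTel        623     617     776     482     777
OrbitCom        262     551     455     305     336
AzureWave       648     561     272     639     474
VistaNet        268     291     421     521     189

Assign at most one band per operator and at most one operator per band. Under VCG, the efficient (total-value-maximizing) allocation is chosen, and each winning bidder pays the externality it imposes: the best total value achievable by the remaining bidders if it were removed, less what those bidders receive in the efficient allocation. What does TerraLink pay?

Efficient allocation: TerraLink→Band D ($892M), NorthTel→Band F ($776M), OrbitCom→Band G ($551M), AzureWave→Band B ($648M), VistaNet→Band C ($521M); total welfare W = $3388M.
TerraLink receives Band D at value $892M, so the others get W − 892 = $2496M.
Without TerraLink: best allocation of the remaining 4 bidders over all 5 bands is NorthTel→Band D ($777M), OrbitCom→Band G ($551M), AzureWave→Band B ($648M), VistaNet→Band C ($521M), total $2497M.
VCG payment = (others' best without TerraLink) − (others' welfare with TerraLink) = 2497 − 2496 = $1M.

TerraLink pays $1M.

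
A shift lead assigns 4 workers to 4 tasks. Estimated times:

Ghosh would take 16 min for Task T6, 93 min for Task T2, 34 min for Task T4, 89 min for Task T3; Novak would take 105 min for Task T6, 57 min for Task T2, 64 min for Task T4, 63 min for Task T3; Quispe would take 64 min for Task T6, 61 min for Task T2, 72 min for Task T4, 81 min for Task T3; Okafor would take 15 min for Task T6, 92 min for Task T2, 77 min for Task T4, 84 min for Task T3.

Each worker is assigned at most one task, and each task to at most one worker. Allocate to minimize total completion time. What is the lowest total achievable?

Optimal: Ghosh→Task T4 (34 min), Novak→Task T3 (63 min), Quispe→Task T2 (61 min), Okafor→Task T6 (15 min) — total 34+63+61+15 = 173 min.
Min-entry greedy (repeatedly take the single cheapest remaining cell) gives 187 min, worse by 14.

Minimum total: 173 min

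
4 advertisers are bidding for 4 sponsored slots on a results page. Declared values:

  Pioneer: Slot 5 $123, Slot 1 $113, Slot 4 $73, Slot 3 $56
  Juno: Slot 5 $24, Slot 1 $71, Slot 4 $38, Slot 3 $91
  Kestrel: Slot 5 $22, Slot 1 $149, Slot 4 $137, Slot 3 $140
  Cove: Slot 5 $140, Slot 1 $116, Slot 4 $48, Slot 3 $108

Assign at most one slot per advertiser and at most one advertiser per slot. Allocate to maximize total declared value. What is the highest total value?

Maximum total: $481

Optimal: Pioneer→Slot 1 ($113), Juno→Slot 3 ($91), Kestrel→Slot 4 ($137), Cove→Slot 5 ($140) — total 113+91+137+140 = $481.
Swapping Pioneer↔Cove (Pioneer→Slot 5 $123, Cove→Slot 1 $116) loses 14.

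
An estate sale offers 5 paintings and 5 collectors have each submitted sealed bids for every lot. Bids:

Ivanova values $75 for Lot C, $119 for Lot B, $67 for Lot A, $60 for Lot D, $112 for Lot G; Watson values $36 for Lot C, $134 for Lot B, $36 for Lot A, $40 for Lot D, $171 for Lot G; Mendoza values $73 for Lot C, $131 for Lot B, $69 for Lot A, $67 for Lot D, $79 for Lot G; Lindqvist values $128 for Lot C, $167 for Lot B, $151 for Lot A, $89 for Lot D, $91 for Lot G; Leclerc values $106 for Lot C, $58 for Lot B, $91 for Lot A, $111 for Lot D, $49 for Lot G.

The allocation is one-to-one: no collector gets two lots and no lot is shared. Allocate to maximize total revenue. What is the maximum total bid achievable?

Maximum total: $639

Optimal: Ivanova→Lot C ($75), Watson→Lot G ($171), Mendoza→Lot B ($131), Lindqvist→Lot A ($151), Leclerc→Lot D ($111) — total 75+171+131+151+111 = $639.
Max-entry greedy (repeatedly take the single best remaining cell) gives $593, worse by 46.
Next-best assignment: Ivanova→Lot B, Watson→Lot G, Mendoza→Lot C, Lindqvist→Lot A, Leclerc→Lot D = $625.
Checked against all permutations: $639 is optimal.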